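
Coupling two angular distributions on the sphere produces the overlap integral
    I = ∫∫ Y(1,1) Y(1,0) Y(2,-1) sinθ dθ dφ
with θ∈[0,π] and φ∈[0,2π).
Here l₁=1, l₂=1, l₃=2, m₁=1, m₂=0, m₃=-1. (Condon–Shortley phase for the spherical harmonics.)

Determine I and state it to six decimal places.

-0.218510

Rules hold: Σm=0, L=4 even, 0≤2≤2.
N = 3·3·5 = 45
Δ = 0!·2!·2!/5! = 1/30
Racah Σ t=0..0: t=0:+1/1 = 1/1
⇒ 3j(1 1 2; 0 0 0)² = 2/15, sgn +1
Racah Σ t=0..0: t=0:+1/2 = 1/2
⇒ 3j(1 1 2; 1 0 -1)² = 1/10, sgn -1
4πI² = N·(3j₀)²·(3jₘ)² = 3/5
I = -1·√(0.6/4π) = -0.21850969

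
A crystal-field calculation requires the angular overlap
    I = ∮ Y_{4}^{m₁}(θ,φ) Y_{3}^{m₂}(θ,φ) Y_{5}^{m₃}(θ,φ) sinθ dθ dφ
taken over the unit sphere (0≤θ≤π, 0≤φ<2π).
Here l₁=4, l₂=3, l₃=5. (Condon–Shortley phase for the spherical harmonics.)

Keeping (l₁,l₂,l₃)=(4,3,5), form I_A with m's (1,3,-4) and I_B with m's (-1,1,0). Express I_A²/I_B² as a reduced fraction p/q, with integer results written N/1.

Shared (l₁,l₂,l₃)=(4,3,5): N and (l;000)² cancel in I_A²/I_B².
A: Δ = 2!·6!·4!/13! = 1/180180; Racah Σ t=2..2: t=2:+1/5760 = 1/5760; ⇒ 3j(4 3 5; 1 3 -4)² = 9/286, sgn -1
B: Δ = 2!·6!·4!/13! = 1/180180; Racah Σ t=0..2: t=0:+1/5760 t=1:−1/288 t=2:+1/288 = 1/5760; ⇒ 3j(4 3 5; -1 1 0)² = 1/12012, sgn -1
I_A²/I_B² = (9/286)/(1/12012) = 378/1

378/1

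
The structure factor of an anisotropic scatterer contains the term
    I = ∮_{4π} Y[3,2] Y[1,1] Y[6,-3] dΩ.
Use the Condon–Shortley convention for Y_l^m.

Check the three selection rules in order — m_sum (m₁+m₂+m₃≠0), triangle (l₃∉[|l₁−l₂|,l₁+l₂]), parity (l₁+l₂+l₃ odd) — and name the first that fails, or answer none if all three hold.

Σmᵢ = 0  ✓
l₃∈[|l₁−l₂|,l₁+l₂]=[2,4], have l₃=6  ✗
Σlᵢ = 10 ⇒ even

triangle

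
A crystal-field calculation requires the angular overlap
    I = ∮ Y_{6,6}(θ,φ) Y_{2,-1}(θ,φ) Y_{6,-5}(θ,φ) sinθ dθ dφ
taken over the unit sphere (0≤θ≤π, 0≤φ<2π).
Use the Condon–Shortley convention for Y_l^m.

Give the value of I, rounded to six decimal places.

0.178412

m-sum 0 ✓  L=14 even ✓  4≤6≤8 ✓
Π(2lᵢ+1) = 13×5×13 = 845
triangle coeff Δ(6,2,6) = 1/90090
Σ_t [0,2]: t=0:+1/69120 t=1:−1/14400 t=2:+1/69120 = -7/172800
(3j)²=14/715 [(6 2 6; 0 0 0)], sign=-1
Σ_t [0,0]: t=0:+1/7257600 = 1/7257600
(3j)²=11/455 [(6 2 6; 6 -1 -5)], sign=-1
⇒ 4πI² = 2/5
I = (+1)√(2/5/(4π)) = 0.17841241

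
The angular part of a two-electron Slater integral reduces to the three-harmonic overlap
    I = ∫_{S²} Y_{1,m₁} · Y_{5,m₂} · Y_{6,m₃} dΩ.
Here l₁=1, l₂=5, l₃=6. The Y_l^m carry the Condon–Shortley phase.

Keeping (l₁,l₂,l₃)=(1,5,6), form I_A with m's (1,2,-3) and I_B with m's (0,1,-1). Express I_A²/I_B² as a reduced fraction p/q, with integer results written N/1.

Same 1,5,6: normalisation and zero-m 3j drop out of the ratio.
A: Δ: 0! 2! 10! / 13! → 1/858; sum: t=0:+1/60480 = 1/60480; 3j²(1 5 6; 1 2 -3) = Δ·Π!·Σ² = 6/143  (sign -1)
B: Δ: 0! 2! 10! / 13! → 1/858; sum: t=0:+1/17280 = 1/17280; 3j²(1 5 6; 0 1 -1) = Δ·Π!·Σ² = 35/858  (sign -1)
I_A²/I_B² = (6/143)/(35/858) = 36/35

36/35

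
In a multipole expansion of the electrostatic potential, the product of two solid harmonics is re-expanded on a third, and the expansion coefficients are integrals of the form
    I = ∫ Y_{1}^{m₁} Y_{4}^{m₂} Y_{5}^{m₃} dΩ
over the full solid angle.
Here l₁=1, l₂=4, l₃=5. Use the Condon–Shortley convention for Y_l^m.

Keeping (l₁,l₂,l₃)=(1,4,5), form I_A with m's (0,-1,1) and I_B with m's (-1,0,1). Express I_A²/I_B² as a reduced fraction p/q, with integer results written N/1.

8/5

Shared (l₁,l₂,l₃)=(1,4,5): N and (l;000)² cancel in I_A²/I_B².
A: Δ = 0!·2!·8!/11! = 1/495; Racah Σ t=0..0: t=0:+1/720 = 1/720; ⇒ 3j(1 4 5; 0 -1 1)² = 8/165, sgn +1
B: Δ = 0!·2!·8!/11! = 1/495; Racah Σ t=0..0: t=0:+1/1152 = 1/1152; ⇒ 3j(1 4 5; -1 0 1)² = 1/33, sgn +1
I_A²/I_B² = (8/165)/(1/33) = 8/5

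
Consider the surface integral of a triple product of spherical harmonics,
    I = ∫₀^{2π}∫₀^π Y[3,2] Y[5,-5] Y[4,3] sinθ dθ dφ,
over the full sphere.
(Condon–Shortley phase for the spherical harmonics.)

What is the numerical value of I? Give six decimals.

m-sum 0 ✓  L=12 even ✓  2≤4≤8 ✓
Π(2lᵢ+1) = 7×11×9 = 693
triangle coeff Δ(3,5,4) = 1/180180
Σ_t [1,3]: t=1:−1/576 t=2:+1/144 t=3:−1/576 = 1/288
(3j)²=20/1001 [(3 5 4; 0 0 0)], sign=+1
Σ_t [0,0]: t=0:+1/17280 = 1/17280
(3j)²=35/858 [(3 5 4; 2 -5 3)], sign=-1
⇒ 4πI² = 1050/1859
I = (-1)√(1050/1859/(4π)) = -0.21200691

-0.212007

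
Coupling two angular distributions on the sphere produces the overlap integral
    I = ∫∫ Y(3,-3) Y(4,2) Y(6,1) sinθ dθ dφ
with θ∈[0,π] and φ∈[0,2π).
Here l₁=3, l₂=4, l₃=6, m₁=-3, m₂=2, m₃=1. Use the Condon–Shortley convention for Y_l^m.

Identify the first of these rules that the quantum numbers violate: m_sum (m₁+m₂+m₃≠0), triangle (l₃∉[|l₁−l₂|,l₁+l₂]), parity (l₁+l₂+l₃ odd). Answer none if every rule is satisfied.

parity

m₁+m₂+m₃ = -3 + 2 + 1 = 0  ✓
triangle: |3−4|=1 ≤ l₃=6 ≤ 3+4=7  ✓
parity: l₁+l₂+l₃ = 13 is odd  ✗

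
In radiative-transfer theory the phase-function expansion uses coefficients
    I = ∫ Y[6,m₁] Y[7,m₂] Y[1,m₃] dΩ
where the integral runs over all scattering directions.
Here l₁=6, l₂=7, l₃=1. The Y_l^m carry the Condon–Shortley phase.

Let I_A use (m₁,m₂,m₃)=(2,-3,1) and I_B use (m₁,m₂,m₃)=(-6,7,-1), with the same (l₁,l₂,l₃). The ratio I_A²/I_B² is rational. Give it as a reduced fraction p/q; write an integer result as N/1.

45/91

Shared (l₁,l₂,l₃)=(6,7,1): N and (l;000)² cancel in I_A²/I_B².
A: Δ = 12!·0!·2!/15! = 1/1365; Racah Σ t=4..4: t=4:+1/1935360 = 1/1935360; ⇒ 3j(6 7 1; 2 -3 1)² = 3/91, sgn +1
B: Δ = 12!·0!·2!/15! = 1/1365; Racah Σ t=12..12: t=12:+1/958003200 = 1/958003200; ⇒ 3j(6 7 1; -6 7 -1)² = 1/15, sgn +1
I_A²/I_B² = (3/91)/(1/15) = 45/91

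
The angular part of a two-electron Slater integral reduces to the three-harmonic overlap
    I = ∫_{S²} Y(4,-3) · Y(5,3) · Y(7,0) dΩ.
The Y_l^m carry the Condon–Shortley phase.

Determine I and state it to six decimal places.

Rules hold: Σm=0, L=16 even, 1≤7≤9.
N = 9·11·15 = 1485
Δ = 2!·6!·8!/17! = 1/6126120
Racah Σ t=0..2: t=0:+1/69120 t=1:−1/20736 t=2:+1/69120 = -1/51840
⇒ 3j(4 5 7; 0 0 0)² = 280/21879, sgn +1
Racah Σ t=1..2: t=1:−1/3628800 t=2:+1/345600 = 19/7257600
⇒ 3j(4 5 7; -3 3 0)² = 2527/218790, sgn -1
4πI² = N·(3j₀)²·(3jₘ)² = 353780/1611753
I = -1·√(0.2195/4π) = -0.13216378

-0.132164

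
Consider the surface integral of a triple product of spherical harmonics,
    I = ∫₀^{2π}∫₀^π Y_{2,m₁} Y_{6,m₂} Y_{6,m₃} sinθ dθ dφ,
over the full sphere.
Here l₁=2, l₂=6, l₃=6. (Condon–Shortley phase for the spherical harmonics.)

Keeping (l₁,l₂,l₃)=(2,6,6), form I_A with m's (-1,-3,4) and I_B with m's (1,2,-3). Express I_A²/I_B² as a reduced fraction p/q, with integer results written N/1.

Same 2,6,6: normalisation and zero-m 3j drop out of the ratio.
A: Δ: 2! 2! 10! / 15! → 1/90090; sum: t=1:−1/161280 t=2:+1/725760 = -1/207360; 3j²(2 6 6; -1 -3 4) = Δ·Π!·Σ² = 7/286  (sign -1)
B: Δ: 2! 2! 10! / 15! → 1/90090; sum: t=0:+1/161280 t=1:−1/60480 = -1/96768; 3j²(2 6 6; 1 2 -3) = Δ·Π!·Σ² = 15/1001  (sign +1)
I_A²/I_B² = (7/286)/(15/1001) = 49/30

49/30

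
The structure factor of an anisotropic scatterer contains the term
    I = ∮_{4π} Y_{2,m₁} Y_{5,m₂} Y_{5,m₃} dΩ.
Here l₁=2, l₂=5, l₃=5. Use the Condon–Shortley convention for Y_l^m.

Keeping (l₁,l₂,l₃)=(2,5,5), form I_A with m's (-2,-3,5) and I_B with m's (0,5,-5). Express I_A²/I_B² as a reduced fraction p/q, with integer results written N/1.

2/15

l's match ⇒ only the (l;m) 3-j factors differ between A and B.
A: triangle coeff Δ(2,5,5) = 1/38610; Σ_t [2,2]: t=2:+1/161280 = 1/161280; (3j)²=1/143 [(2 5 5; -2 -3 5)], sign=+1
B: triangle coeff Δ(2,5,5) = 1/38610; Σ_t [2,2]: t=2:+1/161280 = 1/161280; (3j)²=15/286 [(2 5 5; 0 5 -5)], sign=+1
I_A²/I_B² = (1/143)/(15/286) = 2/15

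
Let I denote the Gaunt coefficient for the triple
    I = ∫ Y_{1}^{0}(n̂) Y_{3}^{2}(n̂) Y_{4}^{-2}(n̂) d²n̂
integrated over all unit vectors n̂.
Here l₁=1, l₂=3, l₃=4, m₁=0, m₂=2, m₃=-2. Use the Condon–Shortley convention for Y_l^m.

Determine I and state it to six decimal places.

Checks pass: Σm=0; 8 even; l₃=4∈[2,4].
(2·1+1)(2·3+1)(2·4+1) = 189
Δ: 0! 2! 6! / 9! → 1/252
sum: t=0:+1/36 = 1/36
3j²(1 3 4; 0 0 0) = Δ·Π!·Σ² = 4/63  (sign +1)
sum: t=0:+1/120 = 1/120
3j²(1 3 4; 0 2 -2) = Δ·Π!·Σ² = 1/21  (sign +1)
combine: 4πI² = 189·4/63·1/21 = 4/7
take √, sign +1: I = 0.21324362

0.213244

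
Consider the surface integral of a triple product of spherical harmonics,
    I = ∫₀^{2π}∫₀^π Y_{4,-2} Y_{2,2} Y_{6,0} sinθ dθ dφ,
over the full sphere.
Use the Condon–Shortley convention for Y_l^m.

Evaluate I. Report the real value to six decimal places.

0.061597

Checks pass: Σm=0; 12 even; l₃=6∈[2,6].
(2·4+1)(2·2+1)(2·6+1) = 585
Δ: 0! 8! 4! / 13! → 1/6435
sum: t=0:+1/2304 = 1/2304
3j²(4 2 6; 0 0 0) = Δ·Π!·Σ² = 5/143  (sign +1)
sum: t=0:+1/34560 = 1/34560
3j²(4 2 6; -2 2 0) = Δ·Π!·Σ² = 1/429  (sign +1)
combine: 4πI² = 585·5/143·1/429 = 75/1573
take √, sign +1: I = 0.06159725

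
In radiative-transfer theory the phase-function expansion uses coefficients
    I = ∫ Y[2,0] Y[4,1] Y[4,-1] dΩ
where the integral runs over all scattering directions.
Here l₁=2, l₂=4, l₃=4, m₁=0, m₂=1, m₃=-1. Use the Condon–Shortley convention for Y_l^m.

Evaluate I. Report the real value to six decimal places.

-0.139264

Checks pass: Σm=0; 10 even; l₃=4∈[2,6].
(2·2+1)(2·4+1)(2·4+1) = 405
Δ: 2! 2! 6! / 11! → 1/13860
sum: t=0:+1/192 t=1:−1/36 t=2:+1/192 = -5/288
3j²(2 4 4; 0 0 0) = Δ·Π!·Σ² = 20/693  (sign -1)
sum: t=0:+1/480 t=1:−1/48 t=2:+1/144 = -17/1440
3j²(2 4 4; 0 1 -1) = Δ·Π!·Σ² = 289/13860  (sign +1)
combine: 4πI² = 405·20/693·289/13860 = 1445/5929
take √, sign -1: I = -0.13926381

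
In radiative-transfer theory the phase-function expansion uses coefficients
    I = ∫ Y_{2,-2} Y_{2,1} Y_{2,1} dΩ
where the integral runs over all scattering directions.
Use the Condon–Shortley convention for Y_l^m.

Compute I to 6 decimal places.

0.220728

m-sum 0 ✓  L=6 even ✓  0≤2≤4 ✓
Π(2lᵢ+1) = 5×5×5 = 125
triangle coeff Δ(2,2,2) = 1/630
Σ_t [0,2]: t=0:+1/8 t=1:−1/1 t=2:+1/8 = -3/4
(3j)²=2/35 [(2 2 2; 0 0 0)], sign=-1
Σ_t [2,2]: t=2:+1/4 = 1/4
(3j)²=3/35 [(2 2 2; -2 1 1)], sign=-1
⇒ 4πI² = 30/49
I = (+1)√(30/49/(4π)) = 0.22072812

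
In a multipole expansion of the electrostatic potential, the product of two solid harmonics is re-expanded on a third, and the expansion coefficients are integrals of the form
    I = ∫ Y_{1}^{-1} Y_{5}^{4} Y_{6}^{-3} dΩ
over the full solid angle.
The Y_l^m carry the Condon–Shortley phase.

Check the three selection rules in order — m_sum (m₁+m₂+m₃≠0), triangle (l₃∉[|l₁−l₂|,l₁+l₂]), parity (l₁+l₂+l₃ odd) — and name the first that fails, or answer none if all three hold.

none

m₁+m₂+m₃ = -1 + 4 − 3 = 0  ✓
triangle: |1−5|=4 ≤ l₃=6 ≤ 1+5=6  ✓
parity: l₁+l₂+l₃ = 12 is even  ✓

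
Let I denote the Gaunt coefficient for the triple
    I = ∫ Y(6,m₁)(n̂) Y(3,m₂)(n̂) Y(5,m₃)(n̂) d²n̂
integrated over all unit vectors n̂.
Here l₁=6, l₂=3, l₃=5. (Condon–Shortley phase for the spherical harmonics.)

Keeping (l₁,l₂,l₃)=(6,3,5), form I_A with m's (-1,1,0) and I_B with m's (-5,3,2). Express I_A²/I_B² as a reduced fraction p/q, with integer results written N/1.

7/33

Same 6,3,5: normalisation and zero-m 3j drop out of the ratio.
A: Δ: 4! 8! 2! / 15! → 1/675675; sum: t=2:+1/5760 t=3:−1/3456 t=4:+1/34560 = -1/11520; 3j²(6 3 5; -1 1 0) = Δ·Π!·Σ² = 2/429  (sign +1)
B: Δ: 4! 8! 2! / 15! → 1/675675; sum: t=4:+1/241920 = 1/241920; 3j²(6 3 5; -5 3 2) = Δ·Π!·Σ² = 2/91  (sign -1)
I_A²/I_B² = (2/429)/(2/91) = 7/33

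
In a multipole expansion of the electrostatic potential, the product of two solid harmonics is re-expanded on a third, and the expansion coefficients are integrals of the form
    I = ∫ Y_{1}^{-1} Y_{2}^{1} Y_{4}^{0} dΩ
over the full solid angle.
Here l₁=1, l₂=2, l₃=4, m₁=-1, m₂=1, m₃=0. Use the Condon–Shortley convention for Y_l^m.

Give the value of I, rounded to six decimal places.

l₃=4 ∉ [1,3] — triangle fails ⇒ I = 0

0.000000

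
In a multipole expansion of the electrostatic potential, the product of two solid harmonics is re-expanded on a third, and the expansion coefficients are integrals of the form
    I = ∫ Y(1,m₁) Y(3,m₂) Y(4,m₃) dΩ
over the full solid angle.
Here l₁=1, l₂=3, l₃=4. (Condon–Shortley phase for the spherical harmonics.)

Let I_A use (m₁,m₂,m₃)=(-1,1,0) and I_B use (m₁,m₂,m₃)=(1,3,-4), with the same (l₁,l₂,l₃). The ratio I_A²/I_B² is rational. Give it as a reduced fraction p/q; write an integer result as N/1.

3/14

Shared (l₁,l₂,l₃)=(1,3,4): N and (l;000)² cancel in I_A²/I_B².
A: Δ = 0!·2!·6!/9! = 1/252; Racah Σ t=0..0: t=0:+1/96 = 1/96; ⇒ 3j(1 3 4; -1 1 0)² = 1/42, sgn +1
B: Δ = 0!·2!·6!/9! = 1/252; Racah Σ t=0..0: t=0:+1/1440 = 1/1440; ⇒ 3j(1 3 4; 1 3 -4)² = 1/9, sgn +1
I_A²/I_B² = (1/42)/(1/9) = 3/14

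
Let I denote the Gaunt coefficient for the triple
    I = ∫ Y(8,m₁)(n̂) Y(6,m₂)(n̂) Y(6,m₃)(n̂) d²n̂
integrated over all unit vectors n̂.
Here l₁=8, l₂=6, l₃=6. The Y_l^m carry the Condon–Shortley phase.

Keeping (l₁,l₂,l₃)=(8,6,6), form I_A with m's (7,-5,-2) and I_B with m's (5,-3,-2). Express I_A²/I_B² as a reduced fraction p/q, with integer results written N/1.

Same 8,6,6: normalisation and zero-m 3j drop out of the ratio.
A: Δ: 8! 8! 4! / 21! → 1/1309458150; sum: t=0:+1/1219276800 t=1:−1/4877107200 = 1/1625702400; 3j²(8 6 6; 7 -5 -2) = Δ·Π!·Σ² = 33/2261  (sign +1)
B: Δ: 8! 8! 4! / 21! → 1/1309458150; sum: t=0:+1/174182400 t=1:−1/29030400 t=2:+1/43545600 t=3:−1/696729600 = -1/139345920; 3j²(8 6 6; 5 -3 -2) = Δ·Π!·Σ² = 1/323  (sign -1)
I_A²/I_B² = (33/2261)/(1/323) = 33/7

33/7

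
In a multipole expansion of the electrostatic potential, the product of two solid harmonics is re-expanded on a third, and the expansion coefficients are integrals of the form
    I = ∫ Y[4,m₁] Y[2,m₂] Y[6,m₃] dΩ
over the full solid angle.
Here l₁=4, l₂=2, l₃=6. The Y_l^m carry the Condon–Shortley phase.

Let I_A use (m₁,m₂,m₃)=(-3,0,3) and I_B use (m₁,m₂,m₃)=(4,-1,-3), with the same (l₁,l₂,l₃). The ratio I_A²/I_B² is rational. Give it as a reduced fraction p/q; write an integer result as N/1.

12/1

l's match ⇒ only the (l;m) 3-j factors differ between A and B.
A: triangle coeff Δ(4,2,6) = 1/6435; Σ_t [0,0]: t=0:+1/20160 = 1/20160; (3j)²=12/715 [(4 2 6; -3 0 3)], sign=-1
B: triangle coeff Δ(4,2,6) = 1/6435; Σ_t [0,0]: t=0:+1/241920 = 1/241920; (3j)²=1/715 [(4 2 6; 4 -1 -3)], sign=-1
I_A²/I_B² = (12/715)/(1/715) = 12/1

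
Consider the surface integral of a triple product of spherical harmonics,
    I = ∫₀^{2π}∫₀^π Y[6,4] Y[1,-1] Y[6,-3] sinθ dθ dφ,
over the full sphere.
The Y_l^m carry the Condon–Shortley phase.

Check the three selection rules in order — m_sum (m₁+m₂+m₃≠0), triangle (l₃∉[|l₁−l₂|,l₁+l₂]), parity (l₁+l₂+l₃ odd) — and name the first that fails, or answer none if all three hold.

m₁+m₂+m₃ = 4 − 1 − 3 = 0  ✓
triangle: |6−1|=5 ≤ l₃=6 ≤ 6+1=7  ✓
parity: l₁+l₂+l₃ = 13 is odd  ✗

parity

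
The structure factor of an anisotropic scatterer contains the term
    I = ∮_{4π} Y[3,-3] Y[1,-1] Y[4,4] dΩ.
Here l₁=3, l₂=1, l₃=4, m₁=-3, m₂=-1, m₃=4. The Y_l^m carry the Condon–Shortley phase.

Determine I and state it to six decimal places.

Checks pass: Σm=0; 8 even; l₃=4∈[2,4].
(2·3+1)(2·1+1)(2·4+1) = 189
Δ: 0! 6! 2! / 9! → 1/252
sum: t=0:+1/36 = 1/36
3j²(3 1 4; 0 0 0) = Δ·Π!·Σ² = 4/63  (sign +1)
sum: t=0:+1/1440 = 1/1440
3j²(3 1 4; -3 -1 4) = Δ·Π!·Σ² = 1/9  (sign +1)
combine: 4πI² = 189·4/63·1/9 = 4/3
take √, sign +1: I = 0.32573501

0.325735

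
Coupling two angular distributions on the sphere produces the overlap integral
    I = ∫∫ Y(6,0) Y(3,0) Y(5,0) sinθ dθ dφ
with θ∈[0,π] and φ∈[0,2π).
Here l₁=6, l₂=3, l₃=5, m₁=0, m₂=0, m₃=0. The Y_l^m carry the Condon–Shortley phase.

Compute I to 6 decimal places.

0.145631

m-sum 0 ✓  L=14 even ✓  3≤5≤9 ✓
Π(2lᵢ+1) = 13×7×11 = 1001
triangle coeff Δ(6,3,5) = 1/675675
Σ_t [1,3]: t=1:−1/8640 t=2:+1/2304 t=3:−1/8640 = 7/34560
(3j)²=7/429 [(6 3 5; 0 0 0)], sign=-1
(m-triple is (0,0,0) — same symbol as above.)
⇒ 4πI² = 343/1287
I = (+1)√(343/1287/(4π)) = 0.14563067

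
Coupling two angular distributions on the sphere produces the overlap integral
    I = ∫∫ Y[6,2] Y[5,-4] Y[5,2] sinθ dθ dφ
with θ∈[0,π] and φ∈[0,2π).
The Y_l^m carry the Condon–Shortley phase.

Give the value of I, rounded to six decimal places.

0.108910

Rules hold: Σm=0, L=16 even, 1≤5≤11.
N = 13·11·11 = 1573
Δ = 6!·6!·4!/17! = 1/28588560
Racah Σ t=1..5: t=1:−1/345600 t=2:+1/13824 t=3:−1/5184 t=4:+1/13824 t=5:−1/345600 = -7/129600
⇒ 3j(6 5 5; 0 0 0)² = 80/7293, sgn +1
Racah Σ t=0..1: t=0:+1/207360 t=1:−1/103680 = -1/207360
⇒ 3j(6 5 5; 2 -4 2)² = 21/2431, sgn +1
4πI² = N·(3j₀)²·(3jₘ)² = 560/3757
I = +1·√(0.149055/4π) = 0.10891018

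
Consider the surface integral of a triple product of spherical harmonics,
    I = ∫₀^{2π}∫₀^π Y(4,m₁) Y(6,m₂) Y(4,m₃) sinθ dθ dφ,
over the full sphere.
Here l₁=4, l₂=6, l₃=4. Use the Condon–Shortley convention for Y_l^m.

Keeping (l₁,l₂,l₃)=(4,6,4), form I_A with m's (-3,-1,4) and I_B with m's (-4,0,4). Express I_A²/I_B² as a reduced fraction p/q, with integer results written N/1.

21/4

Same 4,6,4: normalisation and zero-m 3j drop out of the ratio.
A: Δ: 6! 2! 6! / 15! → 1/1261260; sum: t=5:−1/172800 = -1/172800; 3j²(4 6 4; -3 -1 4) = Δ·Π!·Σ² = 7/2145  (sign -1)
B: Δ: 6! 2! 6! / 15! → 1/1261260; sum: t=6:+1/1036800 = 1/1036800; 3j²(4 6 4; -4 0 4) = Δ·Π!·Σ² = 4/6435  (sign +1)
I_A²/I_B² = (7/2145)/(4/6435) = 21/4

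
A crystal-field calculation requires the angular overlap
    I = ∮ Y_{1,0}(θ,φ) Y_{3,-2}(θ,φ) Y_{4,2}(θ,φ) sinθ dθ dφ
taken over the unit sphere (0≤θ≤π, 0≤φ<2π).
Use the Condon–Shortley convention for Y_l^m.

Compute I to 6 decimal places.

Checks pass: Σm=0; 8 even; l₃=4∈[2,4].
(2·1+1)(2·3+1)(2·4+1) = 189
Δ: 0! 2! 6! / 9! → 1/252
sum: t=0:+1/36 = 1/36
3j²(1 3 4; 0 0 0) = Δ·Π!·Σ² = 4/63  (sign +1)
sum: t=0:+1/120 = 1/120
3j²(1 3 4; 0 -2 2) = Δ·Π!·Σ² = 1/21  (sign +1)
combine: 4πI² = 189·4/63·1/21 = 4/7
take √, sign +1: I = 0.21324362

0.213244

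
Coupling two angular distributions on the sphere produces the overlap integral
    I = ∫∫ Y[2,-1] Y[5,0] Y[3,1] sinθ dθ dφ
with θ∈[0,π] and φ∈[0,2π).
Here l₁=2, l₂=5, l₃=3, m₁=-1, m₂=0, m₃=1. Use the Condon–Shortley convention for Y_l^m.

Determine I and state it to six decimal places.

m-sum 0 ✓  L=10 even ✓  3≤3≤7 ✓
Π(2lᵢ+1) = 5×11×7 = 385
triangle coeff Δ(2,5,3) = 1/2310
Σ_t [2,2]: t=2:+1/144 = 1/144
(3j)²=10/231 [(2 5 3; 0 0 0)], sign=-1
Σ_t [3,3]: t=3:−1/288 = -1/288
(3j)²=5/231 [(2 5 3; -1 0 1)], sign=-1
⇒ 4πI² = 250/693
I = (+1)√(250/693/(4π)) = 0.16943318

0.169433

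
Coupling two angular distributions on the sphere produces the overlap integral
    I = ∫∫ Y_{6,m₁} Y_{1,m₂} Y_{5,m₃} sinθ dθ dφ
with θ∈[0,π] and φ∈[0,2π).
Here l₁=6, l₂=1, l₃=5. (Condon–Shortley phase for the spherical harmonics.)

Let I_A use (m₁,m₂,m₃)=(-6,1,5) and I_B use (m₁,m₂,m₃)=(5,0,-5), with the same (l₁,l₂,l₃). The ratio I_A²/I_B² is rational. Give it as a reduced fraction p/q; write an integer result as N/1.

Shared (l₁,l₂,l₃)=(6,1,5): N and (l;000)² cancel in I_A²/I_B².
A: Δ = 2!·10!·0!/13! = 1/858; Racah Σ t=2..2: t=2:+1/7257600 = 1/7257600; ⇒ 3j(6 1 5; -6 1 5)² = 1/13, sgn +1
B: Δ = 2!·10!·0!/13! = 1/858; Racah Σ t=1..1: t=1:−1/3628800 = -1/3628800; ⇒ 3j(6 1 5; 5 0 -5)² = 1/78, sgn -1
I_A²/I_B² = (1/13)/(1/78) = 6/1

6/1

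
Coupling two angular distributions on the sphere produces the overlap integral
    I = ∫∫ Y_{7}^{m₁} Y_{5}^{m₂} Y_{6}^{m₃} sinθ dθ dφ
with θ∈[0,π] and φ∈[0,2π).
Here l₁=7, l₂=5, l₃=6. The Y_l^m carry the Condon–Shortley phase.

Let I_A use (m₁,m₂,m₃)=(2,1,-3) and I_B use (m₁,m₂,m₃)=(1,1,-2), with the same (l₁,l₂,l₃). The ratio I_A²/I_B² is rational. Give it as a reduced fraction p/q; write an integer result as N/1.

185856/134689

Shared (l₁,l₂,l₃)=(7,5,6): N and (l;000)² cancel in I_A²/I_B².
A: Δ = 6!·8!·4!/19! = 1/174594420; Racah Σ t=2..5: t=2:+1/829440 t=3:−1/311040 t=4:+1/967680 t=5:−1/29030400 = -11/10886400; ⇒ 3j(7 5 6; 2 1 -3)² = 1408/146965, sgn +1
B: Δ = 6!·8!·4!/19! = 1/174594420; Racah Σ t=2..6: t=2:+1/663552 t=3:−1/155520 t=4:+1/276480 t=5:−1/3628800 t=6:+1/696729600 = -367/232243200; ⇒ 3j(7 5 6; 1 1 -2)² = 134689/19399380, sgn -1
I_A²/I_B² = (1408/146965)/(134689/19399380) = 185856/134689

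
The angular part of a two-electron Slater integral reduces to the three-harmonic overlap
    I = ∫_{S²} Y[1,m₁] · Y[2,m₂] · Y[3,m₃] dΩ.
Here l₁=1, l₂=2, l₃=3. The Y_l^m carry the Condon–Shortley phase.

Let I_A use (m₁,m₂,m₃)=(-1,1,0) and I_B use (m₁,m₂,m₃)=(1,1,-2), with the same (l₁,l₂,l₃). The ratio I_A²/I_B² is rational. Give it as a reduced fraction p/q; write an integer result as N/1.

Same 1,2,3: normalisation and zero-m 3j drop out of the ratio.
A: Δ: 0! 2! 4! / 7! → 1/105; sum: t=0:+1/12 = 1/12; 3j²(1 2 3; -1 1 0) = Δ·Π!·Σ² = 1/35  (sign -1)
B: Δ: 0! 2! 4! / 7! → 1/105; sum: t=0:+1/12 = 1/12; 3j²(1 2 3; 1 1 -2) = Δ·Π!·Σ² = 2/21  (sign -1)
I_A²/I_B² = (1/35)/(2/21) = 3/10

3/10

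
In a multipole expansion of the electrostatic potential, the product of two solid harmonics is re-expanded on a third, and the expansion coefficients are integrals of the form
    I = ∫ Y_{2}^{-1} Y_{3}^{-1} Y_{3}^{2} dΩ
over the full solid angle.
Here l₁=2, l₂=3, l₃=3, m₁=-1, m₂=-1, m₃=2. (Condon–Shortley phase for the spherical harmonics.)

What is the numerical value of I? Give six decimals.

0.162868

m-sum 0 ✓  L=8 even ✓  1≤3≤5 ✓
Π(2lᵢ+1) = 5×7×7 = 245
triangle coeff Δ(2,3,3) = 1/3780
Σ_t [0,2]: t=0:+1/24 t=1:−1/4 t=2:+1/24 = -1/6
(3j)²=4/105 [(2 3 3; 0 0 0)], sign=+1
Σ_t [1,2]: t=1:−1/12 t=2:+1/48 = -1/16
(3j)²=1/28 [(2 3 3; -1 -1 2)], sign=+1
⇒ 4πI² = 1/3
I = (+1)√(1/3/(4π)) = 0.16286750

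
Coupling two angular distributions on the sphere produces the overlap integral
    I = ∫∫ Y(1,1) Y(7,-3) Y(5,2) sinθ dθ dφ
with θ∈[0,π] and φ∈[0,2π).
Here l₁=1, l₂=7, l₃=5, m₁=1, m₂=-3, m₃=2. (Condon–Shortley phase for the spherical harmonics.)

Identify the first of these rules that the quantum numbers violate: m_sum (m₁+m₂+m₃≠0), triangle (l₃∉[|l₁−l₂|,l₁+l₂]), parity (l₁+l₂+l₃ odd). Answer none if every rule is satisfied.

triangle

azimuthal sum: 1 − 3 + 2 = 0  ✓
6 ≤ 5 ≤ 8 (triangle on l)  ✗
L = 1 + 7 + 5 = 13 (odd)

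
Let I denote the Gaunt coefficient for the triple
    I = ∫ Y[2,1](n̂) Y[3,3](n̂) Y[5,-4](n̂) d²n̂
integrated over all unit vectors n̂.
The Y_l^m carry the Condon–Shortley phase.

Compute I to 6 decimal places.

Checks pass: Σm=0; 10 even; l₃=5∈[1,5].
(2·2+1)(2·3+1)(2·5+1) = 385
Δ: 0! 4! 6! / 11! → 1/2310
sum: t=0:+1/144 = 1/144
3j²(2 3 5; 0 0 0) = Δ·Π!·Σ² = 10/231  (sign -1)
sum: t=0:+1/4320 = 1/4320
3j²(2 3 5; 1 3 -4) = Δ·Π!·Σ² = 2/55  (sign -1)
combine: 4πI² = 385·10/231·2/55 = 20/33
take √, sign +1: I = 0.21961050

0.219610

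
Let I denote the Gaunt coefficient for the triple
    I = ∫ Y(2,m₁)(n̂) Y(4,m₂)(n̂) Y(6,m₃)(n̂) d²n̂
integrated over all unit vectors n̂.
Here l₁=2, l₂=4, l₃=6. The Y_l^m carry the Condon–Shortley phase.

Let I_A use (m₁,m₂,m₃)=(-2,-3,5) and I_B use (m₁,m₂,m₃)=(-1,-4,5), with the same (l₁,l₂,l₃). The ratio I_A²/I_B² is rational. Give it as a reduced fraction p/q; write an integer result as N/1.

Same 2,4,6: normalisation and zero-m 3j drop out of the ratio.
A: Δ: 0! 4! 8! / 13! → 1/6435; sum: t=0:+1/120960 = 1/120960; 3j²(2 4 6; -2 -3 5) = Δ·Π!·Σ² = 2/39  (sign -1)
B: Δ: 0! 4! 8! / 13! → 1/6435; sum: t=0:+1/241920 = 1/241920; 3j²(2 4 6; -1 -4 5) = Δ·Π!·Σ² = 1/39  (sign -1)
I_A²/I_B² = (2/39)/(1/39) = 2/1

2/1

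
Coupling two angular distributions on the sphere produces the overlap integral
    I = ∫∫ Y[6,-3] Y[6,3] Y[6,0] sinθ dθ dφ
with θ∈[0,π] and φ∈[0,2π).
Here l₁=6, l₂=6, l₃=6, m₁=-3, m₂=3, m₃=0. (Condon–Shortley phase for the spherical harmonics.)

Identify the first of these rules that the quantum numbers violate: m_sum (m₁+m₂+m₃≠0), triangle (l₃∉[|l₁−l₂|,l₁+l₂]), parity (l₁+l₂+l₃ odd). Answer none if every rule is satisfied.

none

m₁+m₂+m₃ = -3 + 3 + 0 = 0  ✓
triangle: |6−6|=0 ≤ l₃=6 ≤ 6+6=12  ✓
parity: l₁+l₂+l₃ = 18 is even  ✓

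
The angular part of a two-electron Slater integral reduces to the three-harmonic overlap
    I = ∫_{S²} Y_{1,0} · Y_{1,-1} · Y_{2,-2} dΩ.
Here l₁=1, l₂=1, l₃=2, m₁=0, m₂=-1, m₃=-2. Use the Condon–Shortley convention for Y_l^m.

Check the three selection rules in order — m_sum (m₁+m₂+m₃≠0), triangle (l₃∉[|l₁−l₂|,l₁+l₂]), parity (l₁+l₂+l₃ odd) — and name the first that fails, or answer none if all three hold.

m_sum

azimuthal sum: 0 − 1 − 2 = -3  ✗
0 ≤ 2 ≤ 2 (triangle on l)
L = 1 + 1 + 2 = 4 (even)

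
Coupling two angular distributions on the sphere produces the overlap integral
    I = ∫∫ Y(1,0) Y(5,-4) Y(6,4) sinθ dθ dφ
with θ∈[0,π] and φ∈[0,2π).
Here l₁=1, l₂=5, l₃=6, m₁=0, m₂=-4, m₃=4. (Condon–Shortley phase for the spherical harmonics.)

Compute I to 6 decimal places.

0.182727

Checks pass: Σm=0; 12 even; l₃=6∈[4,6].
(2·1+1)(2·5+1)(2·6+1) = 429
Δ: 0! 2! 10! / 13! → 1/858
sum: t=0:+1/14400 = 1/14400
3j²(1 5 6; 0 0 0) = Δ·Π!·Σ² = 6/143  (sign +1)
sum: t=0:+1/362880 = 1/362880
3j²(1 5 6; 0 -4 4) = Δ·Π!·Σ² = 10/429  (sign +1)
combine: 4πI² = 429·6/143·10/429 = 60/143
take √, sign +1: I = 0.18272698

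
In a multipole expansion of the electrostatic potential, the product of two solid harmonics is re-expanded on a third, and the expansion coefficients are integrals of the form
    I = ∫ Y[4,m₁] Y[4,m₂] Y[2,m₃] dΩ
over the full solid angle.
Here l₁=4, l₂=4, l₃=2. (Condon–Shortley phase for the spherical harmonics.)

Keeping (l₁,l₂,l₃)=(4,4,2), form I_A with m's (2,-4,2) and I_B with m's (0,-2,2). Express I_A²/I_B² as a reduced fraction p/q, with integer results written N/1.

Same 4,4,2: normalisation and zero-m 3j drop out of the ratio.
A: Δ: 6! 2! 2! / 11! → 1/13860; sum: t=0:+1/2880 = 1/2880; 3j²(4 4 2; 2 -4 2) = Δ·Π!·Σ² = 2/165  (sign +1)
B: Δ: 6! 2! 2! / 11! → 1/13860; sum: t=2:+1/192 = 1/192; 3j²(4 4 2; 0 -2 2) = Δ·Π!·Σ² = 3/77  (sign +1)
I_A²/I_B² = (2/165)/(3/77) = 14/45

14/45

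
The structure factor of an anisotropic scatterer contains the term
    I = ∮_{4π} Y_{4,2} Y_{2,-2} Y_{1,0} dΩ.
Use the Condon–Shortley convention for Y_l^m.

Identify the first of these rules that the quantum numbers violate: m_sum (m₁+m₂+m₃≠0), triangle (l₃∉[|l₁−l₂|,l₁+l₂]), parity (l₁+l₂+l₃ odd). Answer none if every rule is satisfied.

Σmᵢ = 0  ✓
l₃∈[|l₁−l₂|,l₁+l₂]=[2,6], have l₃=1  ✗
Σlᵢ = 7 ⇒ odd

triangle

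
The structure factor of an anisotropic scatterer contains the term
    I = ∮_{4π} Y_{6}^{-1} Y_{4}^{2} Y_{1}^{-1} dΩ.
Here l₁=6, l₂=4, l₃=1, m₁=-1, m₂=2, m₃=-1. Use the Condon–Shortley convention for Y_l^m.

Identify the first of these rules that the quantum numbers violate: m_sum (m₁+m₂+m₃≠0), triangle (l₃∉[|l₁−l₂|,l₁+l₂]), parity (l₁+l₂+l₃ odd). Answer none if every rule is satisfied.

triangle

Σmᵢ = 0  ✓
l₃∈[|l₁−l₂|,l₁+l₂]=[2,10], have l₃=1  ✗
Σlᵢ = 11 ⇒ odd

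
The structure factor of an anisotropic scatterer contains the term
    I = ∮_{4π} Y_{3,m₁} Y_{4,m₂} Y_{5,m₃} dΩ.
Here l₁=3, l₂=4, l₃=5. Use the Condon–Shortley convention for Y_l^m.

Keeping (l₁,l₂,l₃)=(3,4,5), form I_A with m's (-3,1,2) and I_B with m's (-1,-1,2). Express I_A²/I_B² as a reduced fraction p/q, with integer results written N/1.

375/256

l's match ⇒ only the (l;m) 3-j factors differ between A and B.
A: triangle coeff Δ(3,4,5) = 1/180180; Σ_t [2,2]: t=2:+1/1728 = 1/1728; (3j)²=25/858 [(3 4 5; -3 1 2)], sign=-1
B: triangle coeff Δ(3,4,5) = 1/180180; Σ_t [0,2]: t=0:+1/1728 t=1:−1/288 t=2:+1/960 = -1/540; (3j)²=128/6435 [(3 4 5; -1 -1 2)], sign=+1
I_A²/I_B² = (25/858)/(128/6435) = 375/256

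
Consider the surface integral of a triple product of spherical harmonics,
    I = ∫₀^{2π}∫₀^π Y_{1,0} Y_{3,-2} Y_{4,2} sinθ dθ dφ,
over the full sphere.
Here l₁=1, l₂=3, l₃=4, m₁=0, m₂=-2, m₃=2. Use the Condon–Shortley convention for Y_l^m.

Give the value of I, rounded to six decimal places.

0.213244

m-sum 0 ✓  L=8 even ✓  2≤4≤4 ✓
Π(2lᵢ+1) = 3×7×9 = 189
triangle coeff Δ(1,3,4) = 1/252
Σ_t [0,0]: t=0:+1/36 = 1/36
(3j)²=4/63 [(1 3 4; 0 0 0)], sign=+1
Σ_t [0,0]: t=0:+1/120 = 1/120
(3j)²=1/21 [(1 3 4; 0 -2 2)], sign=+1
⇒ 4πI² = 4/7
I = (+1)√(4/7/(4π)) = 0.21324362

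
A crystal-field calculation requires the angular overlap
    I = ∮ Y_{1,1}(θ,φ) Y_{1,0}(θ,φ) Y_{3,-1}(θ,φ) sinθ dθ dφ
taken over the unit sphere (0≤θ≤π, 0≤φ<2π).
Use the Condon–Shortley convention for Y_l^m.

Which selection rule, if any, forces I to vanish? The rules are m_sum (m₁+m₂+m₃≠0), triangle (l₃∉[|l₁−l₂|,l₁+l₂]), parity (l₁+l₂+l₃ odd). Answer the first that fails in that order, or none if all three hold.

triangle

azimuthal sum: 1 + 0 − 1 = 0  ✓
0 ≤ 3 ≤ 2 (triangle on l)  ✗
L = 1 + 1 + 3 = 5 (odd)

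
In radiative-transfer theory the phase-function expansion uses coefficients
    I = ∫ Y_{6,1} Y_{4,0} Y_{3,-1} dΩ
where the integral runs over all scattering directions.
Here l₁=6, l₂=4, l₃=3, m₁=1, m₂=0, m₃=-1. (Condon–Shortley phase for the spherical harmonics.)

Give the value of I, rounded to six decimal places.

l₁+l₂+l₃=13 is odd: 3j(l;000)=0 ⇒ I=0

0.000000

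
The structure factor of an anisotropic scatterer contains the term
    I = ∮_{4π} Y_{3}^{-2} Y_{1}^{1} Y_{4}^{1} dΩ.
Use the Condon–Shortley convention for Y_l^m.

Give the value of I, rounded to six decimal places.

Checks pass: Σm=0; 8 even; l₃=4∈[2,4].
(2·3+1)(2·1+1)(2·4+1) = 189
Δ: 0! 6! 2! / 9! → 1/252
sum: t=0:+1/36 = 1/36
3j²(3 1 4; 0 0 0) = Δ·Π!·Σ² = 4/63  (sign +1)
sum: t=0:+1/240 = 1/240
3j²(3 1 4; -2 1 1) = Δ·Π!·Σ² = 1/84  (sign -1)
combine: 4πI² = 189·4/63·1/84 = 1/7
take √, sign -1: I = -0.10662181

-0.106622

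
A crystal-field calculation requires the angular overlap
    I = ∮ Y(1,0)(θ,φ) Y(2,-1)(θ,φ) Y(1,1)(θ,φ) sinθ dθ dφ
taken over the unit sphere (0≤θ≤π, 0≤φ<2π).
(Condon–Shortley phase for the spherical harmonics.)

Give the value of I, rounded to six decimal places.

m-sum 0 ✓  L=4 even ✓  1≤1≤3 ✓
Π(2lᵢ+1) = 3×5×3 = 45
triangle coeff Δ(1,2,1) = 1/30
Σ_t [1,1]: t=1:−1/1 = -1/1
(3j)²=2/15 [(1 2 1; 0 0 0)], sign=+1
Σ_t [1,1]: t=1:−1/2 = -1/2
(3j)²=1/10 [(1 2 1; 0 -1 1)], sign=-1
⇒ 4πI² = 3/5
I = (-1)√(3/5/(4π)) = -0.21850969

-0.218510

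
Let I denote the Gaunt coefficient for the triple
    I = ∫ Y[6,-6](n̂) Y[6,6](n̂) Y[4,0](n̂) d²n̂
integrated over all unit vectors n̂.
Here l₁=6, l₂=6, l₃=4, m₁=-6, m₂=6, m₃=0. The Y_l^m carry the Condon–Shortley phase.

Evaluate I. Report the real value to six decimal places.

0.149344

Checks pass: Σm=0; 16 even; l₃=4∈[0,12].
(2·6+1)(2·6+1)(2·4+1) = 1521
Δ: 8! 4! 4! / 17! → 1/15315300
sum: t=2:+1/829440 t=3:−1/25920 t=4:+1/9216 t=5:−1/25920 t=6:+1/829440 = 7/207360
3j²(6 6 4; 0 0 0) = Δ·Π!·Σ² = 28/2431  (sign +1)
sum: t=8:+1/23224320 = 1/23224320
3j²(6 6 4; -6 6 0) = Δ·Π!·Σ² = 99/6188  (sign +1)
combine: 4πI² = 1521·28/2431·99/6188 = 81/289
take √, sign +1: I = 0.14934430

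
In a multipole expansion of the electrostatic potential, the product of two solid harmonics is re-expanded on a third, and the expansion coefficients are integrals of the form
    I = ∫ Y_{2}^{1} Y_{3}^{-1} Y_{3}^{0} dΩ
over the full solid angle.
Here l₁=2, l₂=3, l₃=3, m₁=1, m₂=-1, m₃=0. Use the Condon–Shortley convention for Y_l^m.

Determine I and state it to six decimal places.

-0.059471

Rules hold: Σm=0, L=8 even, 1≤3≤5.
N = 5·7·7 = 245
Δ = 2!·2!·4!/9! = 1/3780
Racah Σ t=0..2: t=0:+1/24 t=1:−1/4 t=2:+1/24 = -1/6
⇒ 3j(2 3 3; 0 0 0)² = 4/105, sgn +1
Racah Σ t=0..1: t=0:+1/8 t=1:−1/12 = 1/24
⇒ 3j(2 3 3; 1 -1 0)² = 1/210, sgn -1
4πI² = N·(3j₀)²·(3jₘ)² = 2/45
I = -1·√(0.0444444/4π) = -0.05947080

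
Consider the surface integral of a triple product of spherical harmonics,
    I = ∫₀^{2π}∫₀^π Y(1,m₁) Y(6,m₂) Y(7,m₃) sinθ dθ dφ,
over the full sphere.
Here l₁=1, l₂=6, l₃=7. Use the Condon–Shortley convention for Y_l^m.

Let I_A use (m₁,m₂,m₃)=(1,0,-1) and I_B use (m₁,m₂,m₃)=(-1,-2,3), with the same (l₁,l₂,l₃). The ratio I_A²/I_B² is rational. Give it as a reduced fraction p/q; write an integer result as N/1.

Same 1,6,7: normalisation and zero-m 3j drop out of the ratio.
A: Δ: 0! 2! 12! / 15! → 1/1365; sum: t=0:+1/1036800 = 1/1036800; 3j²(1 6 7; 1 0 -1) = Δ·Π!·Σ² = 4/195  (sign +1)
B: Δ: 0! 2! 12! / 15! → 1/1365; sum: t=0:+1/1935360 = 1/1935360; 3j²(1 6 7; -1 -2 3) = Δ·Π!·Σ² = 3/91  (sign +1)
I_A²/I_B² = (4/195)/(3/91) = 28/45

28/45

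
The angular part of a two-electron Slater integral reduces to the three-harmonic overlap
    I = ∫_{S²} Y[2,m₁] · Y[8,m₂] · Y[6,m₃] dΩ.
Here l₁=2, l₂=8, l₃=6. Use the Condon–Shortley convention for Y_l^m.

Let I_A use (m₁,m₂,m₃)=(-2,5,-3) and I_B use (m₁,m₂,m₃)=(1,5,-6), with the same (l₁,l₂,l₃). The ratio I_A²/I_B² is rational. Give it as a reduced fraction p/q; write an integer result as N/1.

Same 2,8,6: normalisation and zero-m 3j drop out of the ratio.
A: Δ: 4! 0! 12! / 17! → 1/30940; sum: t=4:+1/52254720 = 1/52254720; 3j²(2 8 6; -2 5 -3) = Δ·Π!·Σ² = 11/476  (sign -1)
B: Δ: 4! 0! 12! / 17! → 1/30940; sum: t=1:−1/2874009600 = -1/2874009600; 3j²(2 8 6; 1 5 -6) = Δ·Π!·Σ² = 1/2380  (sign -1)
I_A²/I_B² = (11/476)/(1/2380) = 55/1

55/1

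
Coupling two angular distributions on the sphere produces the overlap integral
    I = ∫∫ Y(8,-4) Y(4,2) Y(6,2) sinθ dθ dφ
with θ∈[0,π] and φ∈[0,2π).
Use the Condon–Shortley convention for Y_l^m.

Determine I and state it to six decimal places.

Checks pass: Σm=0; 18 even; l₃=6∈[4,12].
(2·8+1)(2·4+1)(2·6+1) = 1989
Δ: 6! 10! 2! / 19! → 1/23279256
sum: t=2:+1/1658880 t=3:−1/518400 t=4:+1/1658880 = -1/1382400
3j²(8 4 6; 0 0 0) = Δ·Π!·Σ² = 504/46189  (sign -1)
sum: t=4:+1/7741440 t=5:−1/3628800 t=6:+1/24883200 = -37/348364800
3j²(8 4 6; -4 2 2) = Δ·Π!·Σ² = 1369/176358  (sign -1)
combine: 4πI² = 1989·504/46189·1369/176358 = 147852/877591
take √, sign +1: I = 0.11578774

0.115788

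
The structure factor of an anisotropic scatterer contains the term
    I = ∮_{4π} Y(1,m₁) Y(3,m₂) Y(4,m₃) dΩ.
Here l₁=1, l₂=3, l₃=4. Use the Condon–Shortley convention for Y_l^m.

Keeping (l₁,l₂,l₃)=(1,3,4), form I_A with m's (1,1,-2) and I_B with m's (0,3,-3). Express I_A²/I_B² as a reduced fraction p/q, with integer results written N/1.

Shared (l₁,l₂,l₃)=(1,3,4): N and (l;000)² cancel in I_A²/I_B².
A: Δ = 0!·2!·6!/9! = 1/252; Racah Σ t=0..0: t=0:+1/96 = 1/96; ⇒ 3j(1 3 4; 1 1 -2)² = 5/84, sgn +1
B: Δ = 0!·2!·6!/9! = 1/252; Racah Σ t=0..0: t=0:+1/720 = 1/720; ⇒ 3j(1 3 4; 0 3 -3)² = 1/36, sgn -1
I_A²/I_B² = (5/84)/(1/36) = 15/7

15/7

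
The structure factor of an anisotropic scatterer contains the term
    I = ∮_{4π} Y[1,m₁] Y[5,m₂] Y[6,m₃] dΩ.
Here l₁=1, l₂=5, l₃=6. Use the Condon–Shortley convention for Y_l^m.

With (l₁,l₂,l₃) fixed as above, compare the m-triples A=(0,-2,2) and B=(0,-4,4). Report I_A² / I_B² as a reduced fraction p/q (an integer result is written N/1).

l's match ⇒ only the (l;m) 3-j factors differ between A and B.
A: triangle coeff Δ(1,5,6) = 1/858; Σ_t [0,0]: t=0:+1/30240 = 1/30240; (3j)²=16/429 [(1 5 6; 0 -2 2)], sign=+1
B: triangle coeff Δ(1,5,6) = 1/858; Σ_t [0,0]: t=0:+1/362880 = 1/362880; (3j)²=10/429 [(1 5 6; 0 -4 4)], sign=+1
I_A²/I_B² = (16/429)/(10/429) = 8/5

8/5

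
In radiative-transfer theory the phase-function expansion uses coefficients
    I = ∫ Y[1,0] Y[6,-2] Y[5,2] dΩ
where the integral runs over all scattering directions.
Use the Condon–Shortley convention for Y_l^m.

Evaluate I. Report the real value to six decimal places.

0.231133

Rules hold: Σm=0, L=12 even, 5≤5≤7.
N = 3·13·11 = 429
Δ = 2!·0!·10!/13! = 1/858
Racah Σ t=1..1: t=1:−1/14400 = -1/14400
⇒ 3j(1 6 5; 0 0 0)² = 6/143, sgn +1
Racah Σ t=1..1: t=1:−1/30240 = -1/30240
⇒ 3j(1 6 5; 0 -2 2)² = 16/429, sgn +1
4πI² = N·(3j₀)²·(3jₘ)² = 96/143
I = +1·√(0.671329/4π) = 0.23113338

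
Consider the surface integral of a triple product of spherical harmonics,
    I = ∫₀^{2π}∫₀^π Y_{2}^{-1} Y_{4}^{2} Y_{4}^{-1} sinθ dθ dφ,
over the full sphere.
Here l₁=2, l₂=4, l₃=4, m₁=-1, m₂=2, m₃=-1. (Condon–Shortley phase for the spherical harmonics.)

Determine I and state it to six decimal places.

Checks pass: Σm=0; 10 even; l₃=4∈[2,6].
(2·2+1)(2·4+1)(2·4+1) = 405
Δ: 2! 2! 6! / 11! → 1/13860
sum: t=0:+1/192 t=1:−1/36 t=2:+1/192 = -5/288
3j²(2 4 4; 0 0 0) = Δ·Π!·Σ² = 20/693  (sign -1)
sum: t=1:−1/240 t=2:+1/96 = 1/160
3j²(2 4 4; -1 2 -1) = Δ·Π!·Σ² = 27/1540  (sign -1)
combine: 4πI² = 405·20/693·27/1540 = 1215/5929
take √, sign +1: I = 0.12770047

0.127700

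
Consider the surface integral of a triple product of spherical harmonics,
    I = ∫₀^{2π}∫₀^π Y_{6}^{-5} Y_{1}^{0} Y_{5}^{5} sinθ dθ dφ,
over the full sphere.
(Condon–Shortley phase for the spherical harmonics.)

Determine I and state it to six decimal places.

m-sum 0 ✓  L=12 even ✓  5≤5≤7 ✓
Π(2lᵢ+1) = 13×3×11 = 429
triangle coeff Δ(6,1,5) = 1/858
Σ_t [1,1]: t=1:−1/14400 = -1/14400
(3j)²=6/143 [(6 1 5; 0 0 0)], sign=+1
Σ_t [1,1]: t=1:−1/3628800 = -1/3628800
(3j)²=1/78 [(6 1 5; -5 0 5)], sign=-1
⇒ 4πI² = 3/13
I = (-1)√(3/13/(4π)) = -0.13551395

-0.135514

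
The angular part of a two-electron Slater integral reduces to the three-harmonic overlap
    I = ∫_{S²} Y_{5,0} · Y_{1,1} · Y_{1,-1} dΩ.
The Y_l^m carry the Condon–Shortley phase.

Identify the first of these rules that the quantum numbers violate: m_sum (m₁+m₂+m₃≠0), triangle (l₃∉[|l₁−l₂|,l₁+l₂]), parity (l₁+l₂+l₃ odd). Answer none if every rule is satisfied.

triangle

m₁+m₂+m₃ = 0 + 1 − 1 = 0  ✓
triangle: |5−1|=4 ≤ l₃=1 ≤ 5+1=6  ✗
parity: l₁+l₂+l₃ = 7 is odd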